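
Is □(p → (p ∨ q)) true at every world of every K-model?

Tableau for the negation ¬□(p → (p ∨ q)):
1. ¬□(p → (p ∨ q)), w0
2. ¬(p → (p ∨ q)), w1   [¬□-rule on 1: fresh world w1, w0Rw1]
3. p, w1   [¬→-rule on 2]
4. ¬(p ∨ q), w1   [¬→-rule on 2]
5. ¬p, w1   [¬∨-rule on 4]
6. ¬q, w1   [¬∨-rule on 4]
Accessibility: w0Rw1
Branch closes: p and ¬p both at w1.
All branches of the negation close; one closing branch shown above.

Valid in K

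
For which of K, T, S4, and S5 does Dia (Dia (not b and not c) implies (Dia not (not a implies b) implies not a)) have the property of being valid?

T, S4, S5

T-tableau for the negation not Dia (Dia (not b and not c) implies (Dia not (not a implies b) implies not a)):
1. not Dia (Dia (not b and not c) implies (Dia not (not a implies b) implies not a)), 0
2. not (Dia (not b and not c) implies (Dia not (not a implies b) implies not a)), 0
3. Dia (not b and not c), 0
4. not (Dia not (not a implies b) implies not a), 0
5. Dia not (not a implies b), 0
6. a, 0
7. not b and not c, 1
8. not b, 1
9. not c, 1
10. not (Dia (not b and not c) implies (Dia not (not a implies b) implies not a)), 1
11. Dia (not b and not c), 1
12. not (Dia not (not a implies b) implies not a), 1
13. Dia not (not a implies b), 1
14. a, 1
15. not (not a implies b), 2
16. not a, 2
17. not b, 2
18. not (Dia (not b and not c) implies (Dia not (not a implies b) implies not a)), 2
19. Dia (not b and not c), 2
20. not (Dia not (not a implies b) implies not a), 2
21. Dia not (not a implies b), 2
22. a, 2
Accessibility: 0R0, 0R1, 0R2, 1R1, 2R2
Branch closes: a and not a both at 2.
Every branch closes (one shown): valid in T, hence also in S4, S5 (every theorem of T is a theorem of S4 and S5).
K-tableau for the negation not Dia (Dia (not b and not c) implies (Dia not (not a implies b) implies not a)):
1. not Dia (Dia (not b and not c) implies (Dia not (not a implies b) implies not a)), 0
Complete open branch: countermodel on a K-frame, so not valid in K.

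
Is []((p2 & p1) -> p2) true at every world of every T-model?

Tableau for the negation ~[]((p2 & p1) -> p2):
1. ~[]((p2 & p1) -> p2), 0
2. ~((p2 & p1) -> p2), 1
3. p2 & p1, 1
4. ~p2, 1
5. p2, 1
6. p1, 1
Accessibility: 0R0, 0R1, 1R1
Branch closes: p2 and ~p2 both at 1.
All branches of the negation close; one closing branch shown above.

Yes, valid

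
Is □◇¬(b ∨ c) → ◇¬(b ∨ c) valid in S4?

Tableau for the negation ¬(□◇¬(b ∨ c) → ◇¬(b ∨ c)):
1. ¬(□◇¬(b ∨ c) → ◇¬(b ∨ c)), u
2. □◇¬(b ∨ c), u
3. ¬◇¬(b ∨ c), u
4. ◇¬(b ∨ c), u
5. b ∨ c, u
6. c, u
7. ¬(b ∨ c), v
8. ¬b, v
9. ¬c, v
10. ◇¬(b ∨ c), v
11. b ∨ c, v
12. c, v
Accessibility: uRu, uRv, vRv
Branch closes: c and ¬c both at v.
Every branch of the negation's tableau closes; the branch above is one of them.

Yes, valid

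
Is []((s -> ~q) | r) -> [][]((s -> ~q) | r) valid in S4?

Tableau for the negation ~([]((s -> ~q) | r) -> [][]((s -> ~q) | r)):
1. ~([]((s -> ~q) | r) -> [][]((s -> ~q) | r)), 0
2. []((s -> ~q) | r), 0
3. ~[][]((s -> ~q) | r), 0
4. (s -> ~q) | r, 0
5. s -> ~q, 0
6. ~q, 0
7. ~[]((s -> ~q) | r), 1
8. (s -> ~q) | r, 1
9. s -> ~q, 1
10. ~q, 1
11. ~((s -> ~q) | r), 2
12. ~(s -> ~q), 2
13. ~r, 2
14. s, 2
15. q, 2
16. (s -> ~q) | r, 2
17. s -> ~q, 2
18. ~q, 2
Accessibility: 0R0, 0R1, 0R2, 1R1, 1R2, 2R2
Branch closes: q and ~q both at 2.
Every branch of the negation's tableau closes; the branch above is one of them.

Valid in S4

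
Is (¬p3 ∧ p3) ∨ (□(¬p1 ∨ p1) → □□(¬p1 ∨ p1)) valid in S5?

Tableau for the negation ¬((¬p3 ∧ p3) ∨ (□(¬p1 ∨ p1) → □□(¬p1 ∨ p1))):
1. ¬((¬p3 ∧ p3) ∨ (□(¬p1 ∨ p1) → □□(¬p1 ∨ p1))), u
2. ¬(¬p3 ∧ p3), u
3. ¬(□(¬p1 ∨ p1) → □□(¬p1 ∨ p1)), u
4. □(¬p1 ∨ p1), u
5. ¬□□(¬p1 ∨ p1), u
6. ¬p1 ∨ p1, u
7. ¬p3, u
8. p1, u
9. ¬□(¬p1 ∨ p1), v
10. ¬p1 ∨ p1, v
11. p1, v
12. ¬(¬p1 ∨ p1), w
13. p1, w
14. ¬p1, w
Accessibility: uRu, uRv, uRw, vRu, vRv, vRw, wRu, wRv, wRw
Branch closes: p1 and ¬p1 both at w.
All branches of the negation close; one closing branch shown above.

Valid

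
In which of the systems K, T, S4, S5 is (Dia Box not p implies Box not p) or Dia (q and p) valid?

S4-tableau for the negation not ((Dia Box not p implies Box not p) or Dia (q and p)):
1. not ((Dia Box not p implies Box not p) or Dia (q and p)), u
2. not (Dia Box not p implies Box not p), u
3. not Dia (q and p), u
4. Dia Box not p, u
5. not Box not p, u
6. not (q and p), u
7. not p, u
8. Box not p, v
9. not (q and p), v
10. not p, v
11. p, w
12. not (q and p), w
13. not q, w
Accessibility: uRu, uRv, uRw, vRv, wRw
Complete open branch: countermodel on an S4-frame, so not valid in S4, nor in K, T (the same frame is also a K-frame and a T-frame).
S5-tableau for the negation not ((Dia Box not p implies Box not p) or Dia (q and p)):
1. not ((Dia Box not p implies Box not p) or Dia (q and p)), u
2. not (Dia Box not p implies Box not p), u
3. not Dia (q and p), u
4. Dia Box not p, u
5. not Box not p, u
6. not (q and p), u
7. not q, u
8. Box not p, v
9. not (q and p), v
10. not p, u
11. not p, v
12. p, w
13. not (q and p), w
14. not p, w
Accessibility: uRu, uRv, uRw, vRu, vRv, vRw, wRu, wRv, wRw
Branch closes: p and not p both at w.
Every branch closes (one shown): valid in S5.

S5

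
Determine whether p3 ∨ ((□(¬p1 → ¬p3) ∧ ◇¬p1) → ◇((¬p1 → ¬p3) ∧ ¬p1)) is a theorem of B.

Tableau for the negation ¬(p3 ∨ ((□(¬p1 → ¬p3) ∧ ◇¬p1) → ◇((¬p1 → ¬p3) ∧ ¬p1))):
1. ¬(p3 ∨ ((□(¬p1 → ¬p3) ∧ ◇¬p1) → ◇((¬p1 → ¬p3) ∧ ¬p1))), u
2. ¬p3, u
3. ¬((□(¬p1 → ¬p3) ∧ ◇¬p1) → ◇((¬p1 → ¬p3) ∧ ¬p1)), u
4. □(¬p1 → ¬p3) ∧ ◇¬p1, u
5. ¬◇((¬p1 → ¬p3) ∧ ¬p1), u
6. □(¬p1 → ¬p3), u
7. ◇¬p1, u
8. ¬((¬p1 → ¬p3) ∧ ¬p1), u
9. ¬p1 → ¬p3, u
10. p1, u
11. ¬p1, v
12. ¬((¬p1 → ¬p3) ∧ ¬p1), v
13. ¬p1 → ¬p3, v
14. ¬(¬p1 → ¬p3), v
15. p3, v
16. ¬p3, v
Accessibility: uRu, uRv, vRu, vRv
Branch closes: p3 and ¬p3 both at v.
Every branch of the negation's tableau closes; the branch above is one of them.

Yes, valid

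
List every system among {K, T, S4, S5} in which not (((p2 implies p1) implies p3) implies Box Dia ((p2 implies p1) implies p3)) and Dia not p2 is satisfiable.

S4-tableau for the formula:
1. not (((p2 implies p1) implies p3) implies Box Dia ((p2 implies p1) implies p3)) and Dia not p2, u
2. not (((p2 implies p1) implies p3) implies Box Dia ((p2 implies p1) implies p3)), u
3. Dia not p2, u
4. (p2 implies p1) implies p3, u
5. not Box Dia ((p2 implies p1) implies p3), u
6. p3, u
7. not p2, v
8. not Dia ((p2 implies p1) implies p3), w
9. not ((p2 implies p1) implies p3), w
10. p2 implies p1, w
11. not p3, w
12. p1, w
Accessibility: uRu, uRv, uRw, vRv, wRw
Complete open branch: satisfiable in S4, hence also in K, T (this S4-model is also a K-model and a T-model).
S5-tableau for the formula:
1. not (((p2 implies p1) implies p3) implies Box Dia ((p2 implies p1) implies p3)) and Dia not p2, u
2. not (((p2 implies p1) implies p3) implies Box Dia ((p2 implies p1) implies p3)), u
3. Dia not p2, u
4. (p2 implies p1) implies p3, u
5. not Box Dia ((p2 implies p1) implies p3), u
6. not (p2 implies p1), u
7. p2, u
8. not p1, u
9. not p2, v
10. not Dia ((p2 implies p1) implies p3), w
11. not ((p2 implies p1) implies p3), u
12. p2 implies p1, u
13. not p3, u
14. not ((p2 implies p1) implies p3), v
15. p2 implies p1, v
16. not p3, v
17. not ((p2 implies p1) implies p3), w
18. p2 implies p1, w
19. not p3, w
20. p1, u
Accessibility: uRu, uRv, uRw, vRu, vRv, vRw, wRu, wRv, wRw
Branch closes: p1 and not p1 both at u.
Every branch closes (one shown): unsatisfiable in S5.

K, T, S4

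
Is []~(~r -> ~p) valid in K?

Not valid

Tableau for the negation ~[]~(~r -> ~p):
1. ~[]~(~r -> ~p), 0
2. ~r -> ~p, 1   [~[]-rule on 1: fresh world 1, 0R1]
3. ~p, 1   [->-rule on 2 (branches; this branch)]
Accessibility: 0R1
The negation has an open branch (countermodel exists).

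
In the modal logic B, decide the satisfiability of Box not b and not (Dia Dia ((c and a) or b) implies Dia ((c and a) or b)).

Yes, satisfiable

1. Box not b and not (Dia Dia ((c and a) or b) implies Dia ((c and a) or b)), u
2. Box not b, u
3. not (Dia Dia ((c and a) or b) implies Dia ((c and a) or b)), u
4. Dia Dia ((c and a) or b), u
5. not Dia ((c and a) or b), u
6. not b, u
7. not ((c and a) or b), u
8. not (c and a), u
9. not a, u
10. Dia ((c and a) or b), v
11. not b, v
12. not ((c and a) or b), v
13. not (c and a), v
14. not a, v
15. (c and a) or b, w
16. b, w
Accessibility: uRu, uRv, vRu, vRv, vRw, wRv, wRw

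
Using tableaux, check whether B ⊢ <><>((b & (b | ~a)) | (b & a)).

Tableau for the negation ~<><>((b & (b | ~a)) | (b & a)):
1. ~<><>((b & (b | ~a)) | (b & a)), u
2. ~<>((b & (b | ~a)) | (b & a)), u   [~<>-rule on 1 via uRu]
3. ~((b & (b | ~a)) | (b & a)), u   [~<>-rule on 2 via uRu]
4. ~(b & (b | ~a)), u   [~|-rule on 3]
5. ~(b & a), u   [~|-rule on 3]
6. ~(b | ~a), u   [~&-rule on 4 (branches; this branch)]
7. ~b, u   [~|-rule on 6]
8. a, u   [~|-rule on 6]
Accessibility: uRu
The negation has an open branch (countermodel exists).

Not valid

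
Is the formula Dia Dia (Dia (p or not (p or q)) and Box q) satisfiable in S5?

Satisfiable

1. Dia Dia (Dia (p or not (p or q)) and Box q), 0
2. Dia (Dia (p or not (p or q)) and Box q), 1
3. Dia (p or not (p or q)) and Box q, 2
4. Dia (p or not (p or q)), 2
5. Box q, 2
6. q, 0
7. q, 1
8. q, 2
9. p or not (p or q), 3
10. q, 3
11. p, 3
Accessibility: 0R0, 0R1, 0R2, 0R3, 1R0, 1R1, 1R2, 1R3, 2R0, 2R1, 2R2, 2R3, 3R0, 3R1, 3R2, 3R3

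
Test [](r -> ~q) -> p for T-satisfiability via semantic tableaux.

Yes, satisfiable

1. [](r -> ~q) -> p, u
2. p, u   [->-rule on 1 (branches; this branch)]
Accessibility: uRu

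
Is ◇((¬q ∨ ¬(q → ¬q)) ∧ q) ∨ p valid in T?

Tableau for the negation ¬(◇((¬q ∨ ¬(q → ¬q)) ∧ q) ∨ p):
1. ¬(◇((¬q ∨ ¬(q → ¬q)) ∧ q) ∨ p), u
2. ¬◇((¬q ∨ ¬(q → ¬q)) ∧ q), u
3. ¬p, u
4. ¬((¬q ∨ ¬(q → ¬q)) ∧ q), u
5. ¬q, u
Accessibility: uRu
The negation has an open branch (countermodel exists).

No, not valid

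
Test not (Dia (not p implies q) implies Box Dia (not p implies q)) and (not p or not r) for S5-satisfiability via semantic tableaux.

Unsatisfiable (every branch closes)

1. not (Dia (not p implies q) implies Box Dia (not p implies q)) and (not p or not r), 0
2. not (Dia (not p implies q) implies Box Dia (not p implies q)), 0   [and-rule on 1]
3. not p or not r, 0   [and-rule on 1]
4. Dia (not p implies q), 0   [neg-implies-rule on 2]
5. not Box Dia (not p implies q), 0   [neg-implies-rule on 2]
6. not r, 0   [or-rule on 3 (branches; this branch)]
7. not p implies q, 1   [Dia-rule on 4: fresh world 1, 0R1]
8. q, 1   [implies-rule on 7 (branches; this branch)]
9. not Dia (not p implies q), 2   [neg-Box-rule on 5: fresh world 2, 0R2]
10. not (not p implies q), 0   [neg-Dia-rule on 9 via 2R0]
11. not p, 0   [neg-implies-rule on 10]
12. not q, 0   [neg-implies-rule on 10]
13. not (not p implies q), 1   [neg-Dia-rule on 9 via 2R1]
14. not p, 1   [neg-implies-rule on 13]
15. not q, 1   [neg-implies-rule on 13]
Accessibility: 0R0, 0R1, 0R2, 1R0, 1R1, 1R2, 2R0, 2R1, 2R2
Branch closes: q and not q both at 1.
Every branch closes; the branch above is one of them.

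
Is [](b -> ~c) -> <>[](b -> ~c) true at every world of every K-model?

Tableau for the negation ~([](b -> ~c) -> <>[](b -> ~c)):
1. ~([](b -> ~c) -> <>[](b -> ~c)), 0
2. [](b -> ~c), 0
3. ~<>[](b -> ~c), 0
The negation has an open branch (countermodel exists).

No, not valid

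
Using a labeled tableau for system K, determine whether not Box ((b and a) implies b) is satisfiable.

1. not Box ((b and a) implies b), 0
2. not ((b and a) implies b), 1
3. b and a, 1
4. not b, 1
5. b, 1
6. a, 1
Accessibility: 0R1
Branch closes: b and not b both at 1.
Every branch closes; the branch above is one of them.

Unsatisfiable (every branch closes)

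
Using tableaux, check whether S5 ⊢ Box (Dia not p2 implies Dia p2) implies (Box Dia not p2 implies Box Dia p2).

Tableau for the negation not (Box (Dia not p2 implies Dia p2) implies (Box Dia not p2 implies Box Dia p2)):
1. not (Box (Dia not p2 implies Dia p2) implies (Box Dia not p2 implies Box Dia p2)), 0
2. Box (Dia not p2 implies Dia p2), 0   [neg-implies-rule on 1]
3. not (Box Dia not p2 implies Box Dia p2), 0   [neg-implies-rule on 1]
4. Box Dia not p2, 0   [neg-implies-rule on 3]
5. not Box Dia p2, 0   [neg-implies-rule on 3]
6. Dia not p2 implies Dia p2, 0   [Box-rule on 2 via 0R0]
7. Dia not p2, 0   [Box-rule on 4 via 0R0]
8. Dia p2, 0   [implies-rule on 6 (branches; this branch)]
9. not Dia p2, 1   [neg-Box-rule on 5: fresh world 1, 0R1]
10. Dia not p2 implies Dia p2, 1   [Box-rule on 2 via 0R1]
11. Dia not p2, 1   [Box-rule on 4 via 0R1]
12. not p2, 0   [neg-Dia-rule on 9 via 1R0]
13. not p2, 1   [neg-Dia-rule on 9 via 1R1]
14. Dia p2, 1   [implies-rule on 10 (branches; this branch)]
15. not p2, 2   [Dia-rule on 7: fresh world 2, 0R2]
16. Dia not p2 implies Dia p2, 2   [Box-rule on 2 via 0R2]
17. Dia not p2, 2   [Box-rule on 4 via 0R2]
18. Dia p2, 2   [implies-rule on 16 (branches; this branch)]
19. p2, 3   [Dia-rule on 8: fresh world 3, 0R3]
20. Dia not p2 implies Dia p2, 3   [Box-rule on 2 via 0R3]
21. Dia not p2, 3   [Box-rule on 4 via 0R3]
22. not p2, 3   [neg-Dia-rule on 9 via 1R3]
Accessibility: 0R0, 0R1, 0R2, 0R3, 1R0, 1R1, 1R2, 1R3, 2R0, 2R1, 2R2, 2R3, 3R0, 3R1, 3R2, 3R3
Branch closes: p2 and not p2 both at 3.
All branches of the negation close; one closing branch shown above.

Yes, valid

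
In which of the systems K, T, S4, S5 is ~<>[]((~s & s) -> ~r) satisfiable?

K

T-tableau for the formula:
1. ~<>[]((~s & s) -> ~r), 0
2. ~[]((~s & s) -> ~r), 0
3. ~((~s & s) -> ~r), 1
4. ~s & s, 1
5. r, 1
6. ~s, 1
7. s, 1
Accessibility: 0R0, 0R1, 1R1
Branch closes: s and ~s both at 1.
Every branch closes (one shown): unsatisfiable in T, hence also in S4, S5 (every S4/S5-frame is a T-frame).
K-tableau for the formula:
1. ~<>[]((~s & s) -> ~r), 0
Complete open branch: satisfiable in K.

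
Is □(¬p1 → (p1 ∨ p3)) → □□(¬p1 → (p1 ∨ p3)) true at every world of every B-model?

Not valid

Tableau for the negation ¬(□(¬p1 → (p1 ∨ p3)) → □□(¬p1 → (p1 ∨ p3))):
1. ¬(□(¬p1 → (p1 ∨ p3)) → □□(¬p1 → (p1 ∨ p3))), 0
2. □(¬p1 → (p1 ∨ p3)), 0
3. ¬□□(¬p1 → (p1 ∨ p3)), 0
4. ¬p1 → (p1 ∨ p3), 0
5. p1 ∨ p3, 0
6. p3, 0
7. ¬□(¬p1 → (p1 ∨ p3)), 1
8. ¬p1 → (p1 ∨ p3), 1
9. p1 ∨ p3, 1
10. p3, 1
11. ¬(¬p1 → (p1 ∨ p3)), 2
12. ¬p1, 2
13. ¬(p1 ∨ p3), 2
14. ¬p3, 2
Accessibility: 0R0, 0R1, 1R0, 1R1, 1R2, 2R1, 2R2
The negation has an open branch (countermodel exists).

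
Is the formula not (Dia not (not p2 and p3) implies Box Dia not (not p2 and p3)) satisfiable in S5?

No, unsatisfiable

1. not (Dia not (not p2 and p3) implies Box Dia not (not p2 and p3)), u
2. Dia not (not p2 and p3), u
3. not Box Dia not (not p2 and p3), u
4. not (not p2 and p3), v
5. not p3, v
6. not Dia not (not p2 and p3), w
7. not p2 and p3, u
8. not p2, u
9. p3, u
10. not p2 and p3, v
11. not p2, v
12. p3, v
Accessibility: uRu, uRv, uRw, vRu, vRv, vRw, wRu, wRv, wRw
Branch closes: p3 and not p3 both at v.
Every branch closes; the branch above is one of them.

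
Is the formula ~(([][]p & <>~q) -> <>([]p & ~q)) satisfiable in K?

Unsatisfiable (every branch closes)

1. ~(([][]p & <>~q) -> <>([]p & ~q)), 0
2. [][]p & <>~q, 0
3. ~<>([]p & ~q), 0
4. [][]p, 0
5. <>~q, 0
6. ~q, 1
7. ~([]p & ~q), 1
8. []p, 1
9. ~[]p, 1
10. ~p, 2
11. p, 2
Accessibility: 0R1, 1R2
Branch closes: p and ~p both at 2.
(One branch shown.) All branches close.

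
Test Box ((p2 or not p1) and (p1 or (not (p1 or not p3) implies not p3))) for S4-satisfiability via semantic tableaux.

Satisfiable (open branch found)

1. Box ((p2 or not p1) and (p1 or (not (p1 or not p3) implies not p3))), 0
2. (p2 or not p1) and (p1 or (not (p1 or not p3) implies not p3)), 0   [Box-rule on 1 via 0R0]
3. p2 or not p1, 0   [and-rule on 2]
4. p1 or (not (p1 or not p3) implies not p3), 0   [and-rule on 2]
5. not p1, 0   [or-rule on 3 (branches; this branch)]
6. not (p1 or not p3) implies not p3, 0   [or-rule on 4 (branches; this branch)]
7. not p3, 0   [implies-rule on 6 (branches; this branch)]
Accessibility: 0R0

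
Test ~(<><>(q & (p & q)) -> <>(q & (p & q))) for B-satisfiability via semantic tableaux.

1. ~(<><>(q & (p & q)) -> <>(q & (p & q))), w0
2. <><>(q & (p & q)), w0
3. ~<>(q & (p & q)), w0
4. ~(q & (p & q)), w0
5. ~(p & q), w0
6. ~q, w0
7. <>(q & (p & q)), w1
8. ~(q & (p & q)), w1
9. ~(p & q), w1
10. ~q, w1
11. q & (p & q), w2
12. q, w2
13. p & q, w2
14. p, w2
Accessibility: w0Rw0, w0Rw1, w1Rw0, w1Rw1, w1Rw2, w2Rw1, w2Rw2

Satisfiable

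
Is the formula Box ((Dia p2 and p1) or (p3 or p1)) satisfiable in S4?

1. Box ((Dia p2 and p1) or (p3 or p1)), w0
2. (Dia p2 and p1) or (p3 or p1), w0
3. p3 or p1, w0
4. p1, w0
Accessibility: w0Rw0

Satisfiable (open branch found)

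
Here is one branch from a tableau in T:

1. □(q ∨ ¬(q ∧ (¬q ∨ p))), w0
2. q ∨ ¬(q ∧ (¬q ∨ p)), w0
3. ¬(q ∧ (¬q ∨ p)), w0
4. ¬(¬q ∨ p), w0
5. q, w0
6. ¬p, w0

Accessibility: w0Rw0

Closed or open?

Open

No world carries both an atom and its negation.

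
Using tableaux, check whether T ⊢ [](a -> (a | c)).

Tableau for the negation ~[](a -> (a | c)):
1. ~[](a -> (a | c)), w0
2. ~(a -> (a | c)), w1
3. a, w1
4. ~(a | c), w1
5. ~a, w1
6. ~c, w1
Accessibility: w0Rw0, w0Rw1, w1Rw1
Branch closes: a and ~a both at w1.
Every branch of the negation's tableau closes; the branch above is one of them.

Valid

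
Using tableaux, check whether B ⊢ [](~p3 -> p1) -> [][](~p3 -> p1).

Invalid (countermodel exists)

Tableau for the negation ~([](~p3 -> p1) -> [][](~p3 -> p1)):
1. ~([](~p3 -> p1) -> [][](~p3 -> p1)), w0
2. [](~p3 -> p1), w0
3. ~[][](~p3 -> p1), w0
4. ~p3 -> p1, w0
5. p1, w0
6. ~[](~p3 -> p1), w1
7. ~p3 -> p1, w1
8. p1, w1
9. ~(~p3 -> p1), w2
10. ~p3, w2
11. ~p1, w2
Accessibility: w0Rw0, w0Rw1, w1Rw0, w1Rw1, w1Rw2, w2Rw1, w2Rw2
The negation has an open branch (countermodel exists).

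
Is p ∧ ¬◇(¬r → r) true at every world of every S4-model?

Invalid (countermodel exists)

Tableau for the negation ¬(p ∧ ¬◇(¬r → r)):
1. ¬(p ∧ ¬◇(¬r → r)), w0
2. ◇(¬r → r), w0
3. ¬r → r, w1
4. r, w1
Accessibility: w0Rw0, w0Rw1, w1Rw1
The negation has an open branch (countermodel exists).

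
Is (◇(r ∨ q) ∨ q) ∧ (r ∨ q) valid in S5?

Tableau for the negation ¬((◇(r ∨ q) ∨ q) ∧ (r ∨ q)):
1. ¬((◇(r ∨ q) ∨ q) ∧ (r ∨ q)), u
2. ¬(r ∨ q), u
3. ¬r, u
4. ¬q, u
Accessibility: uRu
The negation has an open branch (countermodel exists).

Not valid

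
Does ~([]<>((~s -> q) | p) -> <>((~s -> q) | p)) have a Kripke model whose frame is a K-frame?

Satisfiable

1. ~([]<>((~s -> q) | p) -> <>((~s -> q) | p)), u
2. []<>((~s -> q) | p), u
3. ~<>((~s -> q) | p), u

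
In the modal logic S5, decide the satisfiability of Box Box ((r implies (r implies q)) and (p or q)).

1. Box Box ((r implies (r implies q)) and (p or q)), u
2. Box ((r implies (r implies q)) and (p or q)), u
3. (r implies (r implies q)) and (p or q), u
4. r implies (r implies q), u
5. p or q, u
6. r implies q, u
7. q, u
Accessibility: uRu

Yes, satisfiable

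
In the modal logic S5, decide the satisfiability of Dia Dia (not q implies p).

Yes, satisfiable

1. Dia Dia (not q implies p), u
2. Dia (not q implies p), v
3. not q implies p, w
4. p, w
Accessibility: uRu, uRv, uRw, vRu, vRv, vRw, wRu, wRv, wRw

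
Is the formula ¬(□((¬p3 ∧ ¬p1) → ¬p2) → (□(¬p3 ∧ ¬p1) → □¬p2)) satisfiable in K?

1. ¬(□((¬p3 ∧ ¬p1) → ¬p2) → (□(¬p3 ∧ ¬p1) → □¬p2)), u
2. □((¬p3 ∧ ¬p1) → ¬p2), u   [¬→-rule on 1]
3. ¬(□(¬p3 ∧ ¬p1) → □¬p2), u   [¬→-rule on 1]
4. □(¬p3 ∧ ¬p1), u   [¬→-rule on 3]
5. ¬□¬p2, u   [¬→-rule on 3]
6. p2, v   [¬□-rule on 5: fresh world v, uRv]
7. (¬p3 ∧ ¬p1) → ¬p2, v   [□-rule on 2 via uRv]
8. ¬p3 ∧ ¬p1, v   [□-rule on 4 via uRv]
9. ¬p3, v   [∧-rule on 8]
10. ¬p1, v   [∧-rule on 8]
11. ¬(¬p3 ∧ ¬p1), v   [→-rule on 7 (branches; this branch)]
12. p1, v   [¬∧-rule on 11 (branches; this branch)]
Accessibility: uRv
Branch closes: p1 and ¬p1 both at v.
All branches of the tableau close; one closing branch shown above.

Unsatisfiable (every branch closes)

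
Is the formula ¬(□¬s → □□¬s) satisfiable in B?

1. ¬(□¬s → □□¬s), w0
2. □¬s, w0
3. ¬□□¬s, w0
4. ¬s, w0
5. ¬□¬s, w1
6. ¬s, w1
7. s, w2
Accessibility: w0Rw0, w0Rw1, w1Rw0, w1Rw1, w1Rw2, w2Rw1, w2Rw2

Yes, satisfiable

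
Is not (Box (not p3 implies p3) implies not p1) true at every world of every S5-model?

Invalid (countermodel exists)

Tableau for the negation Box (not p3 implies p3) implies not p1:
1. Box (not p3 implies p3) implies not p1, 0
2. not p1, 0   [implies-rule on 1 (branches; this branch)]
Accessibility: 0R0
The negation has an open branch (countermodel exists).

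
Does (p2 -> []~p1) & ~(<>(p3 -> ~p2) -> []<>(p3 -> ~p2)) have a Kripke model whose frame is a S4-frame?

1. (p2 -> []~p1) & ~(<>(p3 -> ~p2) -> []<>(p3 -> ~p2)), 0
2. p2 -> []~p1, 0
3. ~(<>(p3 -> ~p2) -> []<>(p3 -> ~p2)), 0
4. <>(p3 -> ~p2), 0
5. ~[]<>(p3 -> ~p2), 0
6. []~p1, 0
7. ~p1, 0
8. p3 -> ~p2, 1
9. ~p1, 1
10. ~p2, 1
11. ~<>(p3 -> ~p2), 2
12. ~p1, 2
13. ~(p3 -> ~p2), 2
14. p3, 2
15. p2, 2
Accessibility: 0R0, 0R1, 0R2, 1R1, 2R2

Satisfiable (open branch found)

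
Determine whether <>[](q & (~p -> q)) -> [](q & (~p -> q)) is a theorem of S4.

Tableau for the negation ~(<>[](q & (~p -> q)) -> [](q & (~p -> q))):
1. ~(<>[](q & (~p -> q)) -> [](q & (~p -> q))), 0
2. <>[](q & (~p -> q)), 0
3. ~[](q & (~p -> q)), 0
4. [](q & (~p -> q)), 1
5. q & (~p -> q), 1
6. q, 1
7. ~p -> q, 1
8. ~(q & (~p -> q)), 2
9. ~(~p -> q), 2
10. ~p, 2
11. ~q, 2
Accessibility: 0R0, 0R1, 0R2, 1R1, 2R2
The negation has an open branch (countermodel exists).

Invalid (countermodel exists)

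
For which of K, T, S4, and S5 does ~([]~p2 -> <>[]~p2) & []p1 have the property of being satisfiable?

K

T-tableau for the formula:
1. ~([]~p2 -> <>[]~p2) & []p1, w0
2. ~([]~p2 -> <>[]~p2), w0   [&-rule on 1]
3. []p1, w0   [&-rule on 1]
4. []~p2, w0   [~->-rule on 2]
5. ~<>[]~p2, w0   [~->-rule on 2]
6. p1, w0   [[]-rule on 3 via w0Rw0]
7. ~p2, w0   [[]-rule on 4 via w0Rw0]
8. ~[]~p2, w0   [~<>-rule on 5 via w0Rw0]
9. p2, w1   [~[]-rule on 8: fresh world w1, w0Rw1]
10. p1, w1   [[]-rule on 3 via w0Rw1]
11. ~p2, w1   [[]-rule on 4 via w0Rw1]
Accessibility: w0Rw0, w0Rw1, w1Rw1
Branch closes: p2 and ~p2 both at w1.
Every branch closes (one shown): unsatisfiable in T, hence also in S4, S5 (every S4/S5-frame is a T-frame).
K-tableau for the formula:
1. ~([]~p2 -> <>[]~p2) & []p1, w0
2. ~([]~p2 -> <>[]~p2), w0   [&-rule on 1]
3. []p1, w0   [&-rule on 1]
4. []~p2, w0   [~->-rule on 2]
5. ~<>[]~p2, w0   [~->-rule on 2]
Complete open branch: satisfiable in K.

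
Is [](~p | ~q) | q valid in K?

No, not valid

Tableau for the negation ~([](~p | ~q) | q):
1. ~([](~p | ~q) | q), u
2. ~[](~p | ~q), u   [~|-rule on 1]
3. ~q, u   [~|-rule on 1]
4. ~(~p | ~q), v   [~[]-rule on 2: fresh world v, uRv]
5. p, v   [~|-rule on 4]
6. q, v   [~|-rule on 4]
Accessibility: uRv
The negation has an open branch (countermodel exists).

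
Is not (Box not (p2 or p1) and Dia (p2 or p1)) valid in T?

Valid in T

Tableau for the negation Box not (p2 or p1) and Dia (p2 or p1):
1. Box not (p2 or p1) and Dia (p2 or p1), 0
2. Box not (p2 or p1), 0
3. Dia (p2 or p1), 0
4. not (p2 or p1), 0
5. not p2, 0
6. not p1, 0
7. p2 or p1, 1
8. not (p2 or p1), 1
9. not p2, 1
10. not p1, 1
11. p1, 1
Accessibility: 0R0, 0R1, 1R1
Branch closes: p1 and not p1 both at 1.
Every branch of the negation's tableau closes; the branch above is one of them.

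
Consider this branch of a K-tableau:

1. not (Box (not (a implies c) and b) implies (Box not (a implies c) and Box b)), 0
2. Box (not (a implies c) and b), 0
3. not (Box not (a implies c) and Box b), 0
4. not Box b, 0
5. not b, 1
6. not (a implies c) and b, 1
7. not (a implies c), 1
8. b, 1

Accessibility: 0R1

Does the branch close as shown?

Both b and not b appear at 1.

Yes, closed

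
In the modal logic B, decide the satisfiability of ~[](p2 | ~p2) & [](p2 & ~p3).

Unsatisfiable

1. ~[](p2 | ~p2) & [](p2 & ~p3), 0
2. ~[](p2 | ~p2), 0
3. [](p2 & ~p3), 0
4. p2 & ~p3, 0
5. p2, 0
6. ~p3, 0
7. ~(p2 | ~p2), 1
8. ~p2, 1
9. p2, 1
Accessibility: 0R0, 0R1, 1R0, 1R1
Branch closes: p2 and ~p2 both at 1.
(One branch shown.) All branches close.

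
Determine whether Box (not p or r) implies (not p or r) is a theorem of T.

Valid

Tableau for the negation not (Box (not p or r) implies (not p or r)):
1. not (Box (not p or r) implies (not p or r)), w0
2. Box (not p or r), w0
3. not (not p or r), w0
4. p, w0
5. not r, w0
6. not p or r, w0
7. r, w0
Accessibility: w0Rw0
Branch closes: r and not r both at w0.
All branches of the negation close; one closing branch shown above.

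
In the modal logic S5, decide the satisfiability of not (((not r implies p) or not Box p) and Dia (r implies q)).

Satisfiable

1. not (((not r implies p) or not Box p) and Dia (r implies q)), w0
2. not Dia (r implies q), w0
3. not (r implies q), w0
4. r, w0
5. not q, w0
Accessibility: w0Rw0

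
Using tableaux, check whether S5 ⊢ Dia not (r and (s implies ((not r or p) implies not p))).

Tableau for the negation not Dia not (r and (s implies ((not r or p) implies not p))):
1. not Dia not (r and (s implies ((not r or p) implies not p))), u
2. r and (s implies ((not r or p) implies not p)), u   [neg-Dia-rule on 1 via uRu]
3. r, u   [and-rule on 2]
4. s implies ((not r or p) implies not p), u   [and-rule on 2]
5. (not r or p) implies not p, u   [implies-rule on 4 (branches; this branch)]
6. not p, u   [implies-rule on 5 (branches; this branch)]
Accessibility: uRu
The negation has an open branch (countermodel exists).

No, not valid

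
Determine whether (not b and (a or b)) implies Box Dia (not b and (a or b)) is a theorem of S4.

No, not valid

Tableau for the negation not ((not b and (a or b)) implies Box Dia (not b and (a or b))):
1. not ((not b and (a or b)) implies Box Dia (not b and (a or b))), w0
2. not b and (a or b), w0   [neg-implies-rule on 1]
3. not Box Dia (not b and (a or b)), w0   [neg-implies-rule on 1]
4. not b, w0   [and-rule on 2]
5. a or b, w0   [and-rule on 2]
6. a, w0   [or-rule on 5 (branches; this branch)]
7. not Dia (not b and (a or b)), w1   [neg-Box-rule on 3: fresh world w1, w0Rw1]
8. not (not b and (a or b)), w1   [neg-Dia-rule on 7 via w1Rw1]
9. not (a or b), w1   [neg-and-rule on 8 (branches; this branch)]
10. not a, w1   [neg-or-rule on 9]
11. not b, w1   [neg-or-rule on 9]
Accessibility: w0Rw0, w0Rw1, w1Rw1
The negation has an open branch (countermodel exists).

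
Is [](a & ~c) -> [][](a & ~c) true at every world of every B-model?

Tableau for the negation ~([](a & ~c) -> [][](a & ~c)):
1. ~([](a & ~c) -> [][](a & ~c)), w0
2. [](a & ~c), w0
3. ~[][](a & ~c), w0
4. a & ~c, w0
5. a, w0
6. ~c, w0
7. ~[](a & ~c), w1
8. a & ~c, w1
9. a, w1
10. ~c, w1
11. ~(a & ~c), w2
12. c, w2
Accessibility: w0Rw0, w0Rw1, w1Rw0, w1Rw1, w1Rw2, w2Rw1, w2Rw2
The negation has an open branch (countermodel exists).

No, not valid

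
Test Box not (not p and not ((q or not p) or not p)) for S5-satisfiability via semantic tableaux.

1. Box not (not p and not ((q or not p) or not p)), u
2. not (not p and not ((q or not p) or not p)), u   [Box-rule on 1 via uRu]
3. (q or not p) or not p, u   [neg-and-rule on 2 (branches; this branch)]
4. not p, u   [or-rule on 3 (branches; this branch)]
Accessibility: uRu

Yes, satisfiable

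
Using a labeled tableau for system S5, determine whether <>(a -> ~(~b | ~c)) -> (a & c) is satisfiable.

1. <>(a -> ~(~b | ~c)) -> (a & c), w0
2. a & c, w0
3. a, w0
4. c, w0
Accessibility: w0Rw0

Satisfiable (open branch found)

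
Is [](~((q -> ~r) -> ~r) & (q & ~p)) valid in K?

Tableau for the negation ~[](~((q -> ~r) -> ~r) & (q & ~p)):
1. ~[](~((q -> ~r) -> ~r) & (q & ~p)), 0
2. ~(~((q -> ~r) -> ~r) & (q & ~p)), 1
3. ~(q & ~p), 1
4. p, 1
Accessibility: 0R1
The negation has an open branch (countermodel exists).

Not valid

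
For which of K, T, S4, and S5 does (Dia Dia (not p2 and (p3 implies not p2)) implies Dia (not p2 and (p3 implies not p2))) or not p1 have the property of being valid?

S4, S5

S4-tableau for the negation not ((Dia Dia (not p2 and (p3 implies not p2)) implies Dia (not p2 and (p3 implies not p2))) or not p1):
1. not ((Dia Dia (not p2 and (p3 implies not p2)) implies Dia (not p2 and (p3 implies not p2))) or not p1), w0
2. not (Dia Dia (not p2 and (p3 implies not p2)) implies Dia (not p2 and (p3 implies not p2))), w0
3. p1, w0
4. Dia Dia (not p2 and (p3 implies not p2)), w0
5. not Dia (not p2 and (p3 implies not p2)), w0
6. not (not p2 and (p3 implies not p2)), w0
7. not (p3 implies not p2), w0
8. p3, w0
9. p2, w0
10. Dia (not p2 and (p3 implies not p2)), w1
11. not (not p2 and (p3 implies not p2)), w1
12. not (p3 implies not p2), w1
13. p3, w1
14. p2, w1
15. not p2 and (p3 implies not p2), w2
16. not p2, w2
17. p3 implies not p2, w2
18. not (not p2 and (p3 implies not p2)), w2
19. not (p3 implies not p2), w2
20. p3, w2
21. p2, w2
Accessibility: w0Rw0, w0Rw1, w0Rw2, w1Rw1, w1Rw2, w2Rw2
Branch closes: p2 and not p2 both at w2.
Every branch closes (one shown): valid in S4, hence also in S5 (every theorem of S4 is a theorem of S5).
T-tableau for the negation not ((Dia Dia (not p2 and (p3 implies not p2)) implies Dia (not p2 and (p3 implies not p2))) or not p1):
1. not ((Dia Dia (not p2 and (p3 implies not p2)) implies Dia (not p2 and (p3 implies not p2))) or not p1), w0
2. not (Dia Dia (not p2 and (p3 implies not p2)) implies Dia (not p2 and (p3 implies not p2))), w0
3. p1, w0
4. Dia Dia (not p2 and (p3 implies not p2)), w0
5. not Dia (not p2 and (p3 implies not p2)), w0
6. not (not p2 and (p3 implies not p2)), w0
7. not (p3 implies not p2), w0
8. p3, w0
9. p2, w0
10. Dia (not p2 and (p3 implies not p2)), w1
11. not (not p2 and (p3 implies not p2)), w1
12. not (p3 implies not p2), w1
13. p3, w1
14. p2, w1
15. not p2 and (p3 implies not p2), w2
16. not p2, w2
17. p3 implies not p2, w2
Accessibility: w0Rw0, w0Rw1, w1Rw1, w1Rw2, w2Rw2
Complete open branch: countermodel on a T-frame, so not valid in T, nor in K (the same frame is also a K-frame).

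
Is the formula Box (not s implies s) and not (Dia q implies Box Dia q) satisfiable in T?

1. Box (not s implies s) and not (Dia q implies Box Dia q), u
2. Box (not s implies s), u
3. not (Dia q implies Box Dia q), u
4. Dia q, u
5. not Box Dia q, u
6. not s implies s, u
7. s, u
8. q, v
9. not s implies s, v
10. s, v
11. not Dia q, w
12. not s implies s, w
13. not q, w
14. s, w
Accessibility: uRu, uRv, uRw, vRv, wRw

Yes, satisfiable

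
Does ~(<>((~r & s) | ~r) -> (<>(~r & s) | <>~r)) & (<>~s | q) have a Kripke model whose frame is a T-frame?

Unsatisfiable (every branch closes)

1. ~(<>((~r & s) | ~r) -> (<>(~r & s) | <>~r)) & (<>~s | q), u
2. ~(<>((~r & s) | ~r) -> (<>(~r & s) | <>~r)), u   [&-rule on 1]
3. <>~s | q, u   [&-rule on 1]
4. <>((~r & s) | ~r), u   [~->-rule on 2]
5. ~(<>(~r & s) | <>~r), u   [~->-rule on 2]
6. ~<>(~r & s), u   [~|-rule on 5]
7. ~<>~r, u   [~|-rule on 5]
8. ~(~r & s), u   [~<>-rule on 6 via uRu]
9. r, u   [~<>-rule on 7 via uRu]
10. q, u   [|-rule on 3 (branches; this branch)]
11. ~s, u   [~&-rule on 8 (branches; this branch)]
12. (~r & s) | ~r, v   [<>-rule on 4: fresh world v, uRv]
13. ~(~r & s), v   [~<>-rule on 6 via uRv]
14. r, v   [~<>-rule on 7 via uRv]
15. ~r & s, v   [|-rule on 12 (branches; this branch)]
16. ~r, v   [&-rule on 15]
17. s, v   [&-rule on 15]
Accessibility: uRu, uRv, vRv
Branch closes: r and ~r both at v.
(One branch shown.) All branches close.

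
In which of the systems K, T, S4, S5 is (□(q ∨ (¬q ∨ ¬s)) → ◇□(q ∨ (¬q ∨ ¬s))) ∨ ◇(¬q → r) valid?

K-tableau for the negation ¬((□(q ∨ (¬q ∨ ¬s)) → ◇□(q ∨ (¬q ∨ ¬s))) ∨ ◇(¬q → r)):
1. ¬((□(q ∨ (¬q ∨ ¬s)) → ◇□(q ∨ (¬q ∨ ¬s))) ∨ ◇(¬q → r)), w0
2. ¬(□(q ∨ (¬q ∨ ¬s)) → ◇□(q ∨ (¬q ∨ ¬s))), w0
3. ¬◇(¬q → r), w0
4. □(q ∨ (¬q ∨ ¬s)), w0
5. ¬◇□(q ∨ (¬q ∨ ¬s)), w0
Complete open branch: countermodel on a K-frame, so not valid in K.
T-tableau for the negation ¬((□(q ∨ (¬q ∨ ¬s)) → ◇□(q ∨ (¬q ∨ ¬s))) ∨ ◇(¬q → r)):
1. ¬((□(q ∨ (¬q ∨ ¬s)) → ◇□(q ∨ (¬q ∨ ¬s))) ∨ ◇(¬q → r)), w0
2. ¬(□(q ∨ (¬q ∨ ¬s)) → ◇□(q ∨ (¬q ∨ ¬s))), w0
3. ¬◇(¬q → r), w0
4. □(q ∨ (¬q ∨ ¬s)), w0
5. ¬◇□(q ∨ (¬q ∨ ¬s)), w0
6. ¬(¬q → r), w0
7. ¬q, w0
8. ¬r, w0
9. q ∨ (¬q ∨ ¬s), w0
10. ¬□(q ∨ (¬q ∨ ¬s)), w0
11. ¬q ∨ ¬s, w0
12. ¬s, w0
13. ¬(q ∨ (¬q ∨ ¬s)), w1
14. ¬q, w1
15. ¬(¬q ∨ ¬s), w1
16. q, w1
17. s, w1
Accessibility: w0Rw0, w0Rw1, w1Rw1
Branch closes: q and ¬q both at w1.
Every branch closes (one shown): valid in T, hence also in S4, S5 (every theorem of T is a theorem of S4 and S5).

T, S4, S5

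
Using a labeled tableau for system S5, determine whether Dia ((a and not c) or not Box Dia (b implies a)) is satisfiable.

Yes, satisfiable

1. Dia ((a and not c) or not Box Dia (b implies a)), 0
2. (a and not c) or not Box Dia (b implies a), 1
3. not Box Dia (b implies a), 1
4. not Dia (b implies a), 2
5. not (b implies a), 0
6. b, 0
7. not a, 0
8. not (b implies a), 1
9. b, 1
10. not a, 1
11. not (b implies a), 2
12. b, 2
13. not a, 2
Accessibility: 0R0, 0R1, 0R2, 1R0, 1R1, 1R2, 2R0, 2R1, 2R2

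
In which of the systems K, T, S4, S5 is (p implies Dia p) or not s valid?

T, S4, S5

K-tableau for the negation not ((p implies Dia p) or not s):
1. not ((p implies Dia p) or not s), u
2. not (p implies Dia p), u
3. s, u
4. p, u
5. not Dia p, u
Complete open branch: countermodel on a K-frame, so not valid in K.
T-tableau for the negation not ((p implies Dia p) or not s):
1. not ((p implies Dia p) or not s), u
2. not (p implies Dia p), u
3. s, u
4. p, u
5. not Dia p, u
6. not p, u
Accessibility: uRu
Branch closes: p and not p both at u.
Every branch closes (one shown): valid in T, hence also in S4, S5 (every theorem of T is a theorem of S4 and S5).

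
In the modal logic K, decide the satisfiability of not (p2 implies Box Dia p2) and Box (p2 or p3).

Satisfiable (open branch found)

1. not (p2 implies Box Dia p2) and Box (p2 or p3), 0
2. not (p2 implies Box Dia p2), 0   [and-rule on 1]
3. Box (p2 or p3), 0   [and-rule on 1]
4. p2, 0   [neg-implies-rule on 2]
5. not Box Dia p2, 0   [neg-implies-rule on 2]
6. not Dia p2, 1   [neg-Box-rule on 5: fresh world 1, 0R1]
7. p2 or p3, 1   [Box-rule on 3 via 0R1]
8. p3, 1   [or-rule on 7 (branches; this branch)]
Accessibility: 0R1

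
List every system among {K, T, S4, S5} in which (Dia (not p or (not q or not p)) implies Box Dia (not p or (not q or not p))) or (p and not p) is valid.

S4-tableau for the negation not ((Dia (not p or (not q or not p)) implies Box Dia (not p or (not q or not p))) or (p and not p)):
1. not ((Dia (not p or (not q or not p)) implies Box Dia (not p or (not q or not p))) or (p and not p)), u
2. not (Dia (not p or (not q or not p)) implies Box Dia (not p or (not q or not p))), u
3. not (p and not p), u
4. Dia (not p or (not q or not p)), u
5. not Box Dia (not p or (not q or not p)), u
6. p, u
7. not p or (not q or not p), v
8. not q or not p, v
9. not p, v
10. not Dia (not p or (not q or not p)), w
11. not (not p or (not q or not p)), w
12. p, w
13. not (not q or not p), w
14. q, w
Accessibility: uRu, uRv, uRw, vRv, wRw
Complete open branch: countermodel on an S4-frame, so not valid in S4, nor in K, T (the same frame is also a K-frame and a T-frame).
S5-tableau for the negation not ((Dia (not p or (not q or not p)) implies Box Dia (not p or (not q or not p))) or (p and not p)):
1. not ((Dia (not p or (not q or not p)) implies Box Dia (not p or (not q or not p))) or (p and not p)), u
2. not (Dia (not p or (not q or not p)) implies Box Dia (not p or (not q or not p))), u
3. not (p and not p), u
4. Dia (not p or (not q or not p)), u
5. not Box Dia (not p or (not q or not p)), u
6. p, u
7. not p or (not q or not p), v
8. not q or not p, v
9. not q, v
10. not Dia (not p or (not q or not p)), w
11. not (not p or (not q or not p)), u
12. not (not q or not p), u
13. q, u
14. not (not p or (not q or not p)), v
15. p, v
16. not (not q or not p), v
17. q, v
Accessibility: uRu, uRv, uRw, vRu, vRv, vRw, wRu, wRv, wRw
Branch closes: q and not q both at v.
Every branch closes (one shown): valid in S5.

S5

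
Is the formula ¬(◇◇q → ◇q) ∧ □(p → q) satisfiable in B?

Yes, satisfiable

1. ¬(◇◇q → ◇q) ∧ □(p → q), 0
2. ¬(◇◇q → ◇q), 0
3. □(p → q), 0
4. ◇◇q, 0
5. ¬◇q, 0
6. p → q, 0
7. ¬q, 0
8. ¬p, 0
9. ◇q, 1
10. p → q, 1
11. ¬q, 1
12. ¬p, 1
13. q, 2
Accessibility: 0R0, 0R1, 1R0, 1R1, 1R2, 2R1, 2R2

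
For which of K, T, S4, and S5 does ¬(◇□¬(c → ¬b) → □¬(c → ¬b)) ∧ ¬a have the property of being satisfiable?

S4-tableau for the formula:
1. ¬(◇□¬(c → ¬b) → □¬(c → ¬b)) ∧ ¬a, u
2. ¬(◇□¬(c → ¬b) → □¬(c → ¬b)), u
3. ¬a, u
4. ◇□¬(c → ¬b), u
5. ¬□¬(c → ¬b), u
6. □¬(c → ¬b), v
7. ¬(c → ¬b), v
8. c, v
9. b, v
10. c → ¬b, w
11. ¬b, w
Accessibility: uRu, uRv, uRw, vRv, wRw
Complete open branch: satisfiable in S4, hence also in K, T (this S4-model is also a K-model and a T-model).
S5-tableau for the formula:
1. ¬(◇□¬(c → ¬b) → □¬(c → ¬b)) ∧ ¬a, u
2. ¬(◇□¬(c → ¬b) → □¬(c → ¬b)), u
3. ¬a, u
4. ◇□¬(c → ¬b), u
5. ¬□¬(c → ¬b), u
6. □¬(c → ¬b), v
7. ¬(c → ¬b), u
8. c, u
9. b, u
10. ¬(c → ¬b), v
11. c, v
12. b, v
13. c → ¬b, w
14. ¬(c → ¬b), w
15. c, w
16. b, w
17. ¬b, w
Accessibility: uRu, uRv, uRw, vRu, vRv, vRw, wRu, wRv, wRw
Branch closes: b and ¬b both at w.
Every branch closes (one shown): unsatisfiable in S5.

K, T, S4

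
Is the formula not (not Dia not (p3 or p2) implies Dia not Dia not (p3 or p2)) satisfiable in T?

1. not (not Dia not (p3 or p2) implies Dia not Dia not (p3 or p2)), u
2. not Dia not (p3 or p2), u
3. not Dia not Dia not (p3 or p2), u
4. p3 or p2, u
5. Dia not (p3 or p2), u
6. p2, u
7. not (p3 or p2), v
8. not p3, v
9. not p2, v
10. p3 or p2, v
11. Dia not (p3 or p2), v
12. p2, v
Accessibility: uRu, uRv, vRv
Branch closes: p2 and not p2 both at v.
All branches of the tableau close; one closing branch shown above.

Unsatisfiable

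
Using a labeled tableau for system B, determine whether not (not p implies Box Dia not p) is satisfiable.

1. not (not p implies Box Dia not p), u
2. not p, u
3. not Box Dia not p, u
4. not Dia not p, v
5. p, u
Accessibility: uRu, uRv, vRu, vRv
Branch closes: p and not p both at u.
All branches of the tableau close; one closing branch shown above.

No, unsatisfiable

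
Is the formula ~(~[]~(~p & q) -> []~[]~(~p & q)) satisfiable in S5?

1. ~(~[]~(~p & q) -> []~[]~(~p & q)), u
2. ~[]~(~p & q), u   [~->-rule on 1]
3. ~[]~[]~(~p & q), u   [~->-rule on 1]
4. ~p & q, v   [~[]-rule on 2: fresh world v, uRv]
5. ~p, v   [&-rule on 4]
6. q, v   [&-rule on 4]
7. []~(~p & q), w   [~[]-rule on 3: fresh world w, uRw]
8. ~(~p & q), u   [[]-rule on 7 via wRu]
9. ~(~p & q), v   [[]-rule on 7 via wRv]
10. ~(~p & q), w   [[]-rule on 7 via wRw]
11. ~q, u   [~&-rule on 8 (branches; this branch)]
12. ~q, v   [~&-rule on 9 (branches; this branch)]
Accessibility: uRu, uRv, uRw, vRu, vRv, vRw, wRu, wRv, wRw
Branch closes: q and ~q both at v.
All branches of the tableau close; one closing branch shown above.

Unsatisfiable (every branch closes)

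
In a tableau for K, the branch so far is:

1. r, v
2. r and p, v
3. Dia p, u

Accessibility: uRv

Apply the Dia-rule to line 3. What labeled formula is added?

a fresh world w with uRw, and p at w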